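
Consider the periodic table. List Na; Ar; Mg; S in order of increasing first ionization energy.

Na < Mg < S < Ar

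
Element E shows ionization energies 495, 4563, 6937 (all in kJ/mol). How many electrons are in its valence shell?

1

Look for the largest jump between consecutive ionization energies: IE2/IE1 ≈ 9.2, far larger than any earlier ratio.
That jump marks the point where a core electron is being removed. So the atom has 1 valence electron.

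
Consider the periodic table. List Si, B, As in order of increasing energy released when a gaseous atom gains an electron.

B < As < Si

B is in period 2, group 13; Si is in period 3, group 14; As is in period 4, group 15.
Electron affinity generally becomes more exothermic across a period toward the halogens and less exothermic down a group.
A diagonal step moves right (one effect) and down (the opposite effect) at once.
As > B: period and group pull opposite ways; the across-period shift dominates (78 vs 27 kJ/mol).
Si > As: the two effects oppose for this pair; the down-group effect wins (134 vs 78 kJ/mol).
Approximate values (kJ/mol): B 27, Si 134, As 78.
So from lowest to highest: B < As < Si.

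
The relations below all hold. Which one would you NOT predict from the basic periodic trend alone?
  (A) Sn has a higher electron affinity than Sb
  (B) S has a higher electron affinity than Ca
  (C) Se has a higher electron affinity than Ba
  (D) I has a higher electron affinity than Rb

The general trend: electron affinity increases across a period and decreases down a group.
(A) Sn (period 5, group 14) vs Sb (period 5, group 15): the stated order contradicts the simple trend.
(B) S (period 3, group 16) vs Ca (period 4, group 2): the stated order agrees with the simple trend.
(C) Se (period 4, group 16) vs Ba (period 6, group 2): the stated order agrees with the simple trend.
(D) I (period 5, group 17) vs Rb (period 5, group 1): the stated order agrees with the simple trend.
The exception is (A): adding an electron to Sb's half-filled 5p³ is unfavourable, so Sn has the more exothermic EA.

(A)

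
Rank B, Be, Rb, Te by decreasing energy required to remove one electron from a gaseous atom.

IE₁ increases left→right with effective nuclear charge and decreases top→bottom as the valence shell moves farther out.
Neither a single period nor a single group — weigh both effects.
B > Rb: relative to Rb, both the across-period and down-group shifts push B's first ionization energy up.
Te > B: period and group pull opposite ways; the across-period shift dominates (869 vs 801 kJ/mol).
Be > Te: period and group pull opposite ways; the down-group shift dominates (900 vs 869 kJ/mol).
Note the exception: Be has a higher first ionization energy than B, contrary to the simple trend — removing B's lone 2p electron is easier than breaking Be's filled 2s².
Approximate values (kJ/mol): Be 900, B 801, Rb 403, Te 869.
So from highest to lowest: Be > Te > B > Rb.

Be > Te > B > Rb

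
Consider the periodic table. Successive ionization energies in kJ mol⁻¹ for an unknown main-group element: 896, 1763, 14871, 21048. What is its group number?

Group 2

Look for the largest jump between consecutive ionization energies: IE3/IE2 ≈ 8.4, far larger than any earlier ratio.
That jump marks the point where a core electron is being removed. So the atom has 2 valence electrons.
A main-group element with 2 valence electrons is in group 2.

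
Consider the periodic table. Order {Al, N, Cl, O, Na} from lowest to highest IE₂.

Al < Cl < N < O < Na

After 1 electron has been removed, what remains? Al⁺ still has 2 valence electrons; N⁺ still has 4 valence electrons; Cl⁺ still has 6 valence electrons; O⁺ still has 5 valence electrons; Na⁺ is the bare [Ne] core.
Pulling an electron out of a noble-gas core costs far more than removing a remaining valence electron, so Na sits at the high end of IE_2.
Valence configurations: Al⁺ [Ne]3s², N⁺ [He]2s²2p², Cl⁺ [Ne]3s²3p⁴, O⁺ [He]2s²2p³.
The numbers (kJ/mol): Al 1817, N 2856, Cl 2298, O 3388, Na 4562.
Putting it together, IE_2: Al < Cl < N < O < Na.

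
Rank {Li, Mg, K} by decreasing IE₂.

IE_2 is the cost of taking one more electron from the +1 cation: Li⁺ is the bare [He] core; Mg⁺ still has 1 valence electron; K⁺ is the bare [Ar] core.
Breaking into a closed-shell core is much more expensive than removing a leftover valence electron — K and Li have the largest IE_2 here.
Tabulated IE_2 (kJ/mol): Li 7298, Mg 1451, K 3052.
Overall IE_2 order: Mg < K < Li.

Li > K > Mg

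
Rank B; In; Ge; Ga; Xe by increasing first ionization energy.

In < Ga < Ge < B < Xe

B is in period 2, group 13; Ga is in period 4, group 13; Ge is in period 4, group 14; In is in period 5, group 13; Xe is in period 5, group 18.
Across a period the outer electron is held more tightly (higher IE₁); down a group it sits in a higher shell, more shielded, and comes off more easily.
Neither a single period nor a single group — weigh both effects.
Ga > In: they share group 13; the group trend gives Ga the larger value.
Ge > Ga: both are in period 4; the period trend gives Ge the larger value.
B > Ge: the two effects oppose for this pair; the down-group effect wins (801 vs 762 kJ/mol).
Xe > B: the two effects oppose for this pair; the across-period effect wins (1170 vs 801 kJ/mol).
Tabulated first ionization energy (kJ/mol): B 801, Ga 579, Ge 762, In 558, Xe 1170.
So from lowest to highest: In < Ga < Ge < B < Xe.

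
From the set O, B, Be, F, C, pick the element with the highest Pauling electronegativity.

F

Be is in period 2, group 2; B is in period 2, group 13; C is in period 2, group 14; O is in period 2, group 16; F is in period 2, group 17.
Electronegativity increases across a period and decreases down a group, tracking effective nuclear charge and atomic size.
All lie in period 2, so electronegativity increases left to right.
The highest Pauling electronegativity among these belongs to F.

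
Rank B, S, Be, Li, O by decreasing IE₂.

The second ionization energy removes an electron from the +1 ion. For each element: B⁺ still has 2 valence electrons; S⁺ still has 5 valence electrons; Be⁺ still has 1 valence electron; Li⁺ is the bare [He] core; O⁺ still has 5 valence electrons.
Breaking into a closed-shell core is much more expensive than removing a leftover valence electron — Li has the largest IE_2 here.
Valence configurations: B⁺ [He]2s², S⁺ [Ne]3s²3p³, Be⁺ [He]2s¹, O⁺ [He]2s²2p³.
Approximate IE_2 values (kJ/mol): B 2427, S 2252, Be 1757, Li 7298, O 3388.
So the second ionization energies run Be < S < B < O < Li.

Li > O > B > S > Be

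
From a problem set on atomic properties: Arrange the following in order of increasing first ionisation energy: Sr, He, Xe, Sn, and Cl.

First ionization energy rises across a period (greater Z_eff holds electrons more tightly) and falls down a group (valence electrons are farther from the nucleus).
Neither a single period nor a single group — weigh both effects.
Sn > Sr: Sn lies to the right of Sr in period 5, so the across-period effect alone puts Sn higher.
Xe > Sn: both are in period 5; the period trend gives Xe the larger value.
Cl > Xe: the two effects oppose for this pair; the down-group effect wins (1251 vs 1170 kJ/mol).
He > Cl: relative to Cl, both the across-period and down-group shifts push He's first ionization energy up.
Tabulated first ionization energy (kJ/mol): He 2372, Cl 1251, Sr 550, Sn 709, Xe 1170.
So from lowest to highest: Sr < Sn < Xe < Cl < He.

Sr < Sn < Xe < Cl < He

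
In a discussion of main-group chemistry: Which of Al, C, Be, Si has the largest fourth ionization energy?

After 3 electrons have been removed, what remains? Al³⁺ is the bare [Ne] core; C³⁺ still has 1 valence electron; Be³⁺ is already 1 electron into the core; Si³⁺ still has 1 valence electron.
Breaking into a closed-shell core is much more expensive than removing a leftover valence electron — Al and Be have the largest IE_4 here.
Valence configurations: C³⁺ [He]2s¹, Si³⁺ [Ne]3s¹.
Tabulated IE_4 (kJ/mol): Al 11577, C 6223, Be 21007, Si 4356.
Hence IE_4: Si < C < Al < Be.

Be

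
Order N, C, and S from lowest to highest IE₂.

S < C < N

Consider each +1 ion: N⁺ still has 4 valence electrons; C⁺ still has 3 valence electrons; S⁺ still has 5 valence electrons.
All are still removing valence electrons, so compare the +1 ions as you would atoms: IE_2 generally rises across a period (higher Z_eff) and falls down a group (larger shell), subject to the usual subshell exceptions.
Valence configurations: N⁺ [He]2s²2p², C⁺ [He]2s²2p¹, S⁺ [Ne]3s²3p³.
The numbers (kJ/mol): N 2856, C 2353, S 2252.
Putting it together, IE_2: S < C < N.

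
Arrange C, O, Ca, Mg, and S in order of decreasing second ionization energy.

O > C > S > Mg > Ca

The second ionization energy removes an electron from the +1 ion. For each element: C⁺ still has 3 valence electrons; O⁺ still has 5 valence electrons; Ca⁺ still has 1 valence electron; Mg⁺ still has 1 valence electron; S⁺ still has 5 valence electrons.
All are still removing valence electrons, so compare the +1 ions as you would atoms: IE_2 generally rises across a period (higher Z_eff) and falls down a group (larger shell), subject to the usual subshell exceptions.
Valence configurations: C⁺ [He]2s²2p¹, O⁺ [He]2s²2p³, Ca⁺ [Ar]4s¹, Mg⁺ [Ne]3s¹, S⁺ [Ne]3s²3p³.
Approximate IE_2 values (kJ/mol): C 2353, O 3388, Ca 1145, Mg 1451, S 2252.
Hence IE_2: Ca < Mg < S < C < O.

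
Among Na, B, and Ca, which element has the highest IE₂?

The second ionization energy removes an electron from the +1 ion. For each element: Na⁺ is the bare [Ne] core; B⁺ still has 2 valence electrons; Ca⁺ still has 1 valence electron.
Breaking into a closed-shell core is much more expensive than removing a leftover valence electron — Na has the largest IE_2 here.
Valence configurations: B⁺ [He]2s², Ca⁺ [Ar]4s¹.
Tabulated IE_2 (kJ/mol): Na 4562, B 2427, Ca 1145.
So the second ionization energies run Ca < B < Na.

Na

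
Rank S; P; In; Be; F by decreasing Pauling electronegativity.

F, S, P, In, Be

Smaller atoms with higher effective nuclear charge are more electronegative.
These span different periods and groups, so the two trends combine.
In > Be: the two effects oppose for this pair; the across-period effect wins (1.78 vs 1.57).
P > In: both effects reinforce here, so P is clearly the higher of the two.
S > P: both are in period 3; the period trend gives S the larger value.
F > S: relative to S, both the across-period and down-group shifts push F's electronegativity up.
For reference (Pauling): Be 1.57, F 3.98, P 2.19, S 2.58, In 1.78.
So from highest to lowest: F > S > P > In > Be.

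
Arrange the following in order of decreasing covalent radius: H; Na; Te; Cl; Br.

Na > Te > Br > Cl > H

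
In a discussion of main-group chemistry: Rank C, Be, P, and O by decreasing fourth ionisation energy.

Consider each +3 ion: C³⁺ still has 1 valence electron; Be³⁺ is already 1 electron into the core; P³⁺ still has 2 valence electrons; O³⁺ still has 3 valence electrons.
Pulling an electron out of a noble-gas core costs far more than removing a remaining valence electron, so Be sits at the high end of IE_4.
Valence configurations: C³⁺ [He]2s¹, P³⁺ [Ne]3s², O³⁺ [He]2s²2p¹.
The numbers (kJ/mol): C 6223, Be 21007, P 4964, O 7469.
So the fourth ionization energies run P < C < O < Be.

Be > O > C > P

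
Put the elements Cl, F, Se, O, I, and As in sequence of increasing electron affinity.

O is in period 2, group 16; F is in period 2, group 17; Cl is in period 3, group 17; As is in period 4, group 15; Se is in period 4, group 16; I is in period 5, group 17.
EA tends to increase across a period and decrease down a group, though the pattern is less regular than for IE or radius.
Here both period and group differ, so the two effects have to be weighed against each other.
O > As: relative to As, both the across-period and down-group shifts push O's electron affinity up.
Se > O: this pair runs against the simple trend — see the exception note.
I > Se: period and group pull opposite ways; the across-period shift dominates (295 vs 195 kJ/mol).
F > I: they share group 17; the group trend gives F the larger value.
Cl > F: this pair runs against the simple trend — see the exception note.
Note the exception: Se has a higher electron affinity than O, contrary to the simple trend — O's compact 2p subshell gives strong electron–electron repulsion on the added electron.
Note the exception: Cl has a higher electron affinity than F, contrary to the simple trend — F's small 2p subshell makes the incoming electron feel strong e⁻–e⁻ repulsion, so Cl actually releases more energy on gaining an electron.
For reference (kJ/mol): O 141, F 328, Cl 349, As 78, Se 195, I 295.
So from lowest to highest: As < O < Se < I < F < Cl.

As, O, Se, I, F, Cl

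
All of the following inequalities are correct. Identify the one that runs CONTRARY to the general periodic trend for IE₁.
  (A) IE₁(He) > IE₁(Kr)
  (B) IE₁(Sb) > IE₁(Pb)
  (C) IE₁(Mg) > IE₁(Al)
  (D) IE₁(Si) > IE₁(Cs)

The general trend: IE₁ increases across a period and decreases down a group.
(A) He (period 1, group 18) vs Kr (period 4, group 18): the stated order agrees with the simple trend.
(B) Sb (period 5, group 15) vs Pb (period 6, group 14): the stated order agrees with the simple trend.
(C) Mg (period 3, group 2) vs Al (period 3, group 13): the stated order contradicts the simple trend.
(D) Si (period 3, group 14) vs Cs (period 6, group 1): the stated order agrees with the simple trend.
The exception is (C): Al's single 3p electron is easier to remove than one from Mg's filled 3s².

(C)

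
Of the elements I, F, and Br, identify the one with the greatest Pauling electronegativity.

F

Smaller atoms with higher effective nuclear charge are more electronegative.
All are in group 17, so electronegativity increases up the group.
The greatest Pauling electronegativity among these belongs to F.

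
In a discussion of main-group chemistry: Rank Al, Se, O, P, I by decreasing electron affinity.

O is in period 2, group 16; Al is in period 3, group 13; P is in period 3, group 15; Se is in period 4, group 16; I is in period 5, group 17.
Adding an electron releases more energy for atoms nearer the top right (short of the noble gases).
Neither a single period nor a single group — weigh both effects.
P > Al: P lies to the right of Al in period 3, so the across-period effect alone puts P higher.
O > P: relative to P, both the across-period and down-group shifts push O's electron affinity up.
Se > O: this pair runs against the simple trend — see the exception note.
I > Se: period and group pull opposite ways; the across-period shift dominates (295 vs 195 kJ/mol).
Note the exception: Se has a higher electron affinity than O, contrary to the simple trend — O's compact 2p subshell gives strong electron–electron repulsion on the added electron.
For reference (kJ/mol): O 141, Al 42, P 72, Se 195, I 295.
So from highest to lowest: I > Se > O > P > Al.

I > Se > O > P > Al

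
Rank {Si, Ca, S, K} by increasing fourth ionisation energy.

After 3 electrons have been removed, what remains? Si³⁺ still has 1 valence electron; Ca³⁺ is already 1 electron into the core; S³⁺ still has 3 valence electrons; K³⁺ is already 2 electrons into the core.
Core electrons are held far more tightly than valence electrons, so K and Ca top the IE_4 order.
Valence configurations: Si³⁺ [Ne]3s¹, S³⁺ [Ne]3s²3p¹.
Tabulated IE_4 (kJ/mol): Si 4356, Ca 6491, S 4556, K 5877.
So the fourth ionization energies run Si < S < K < Ca.

Si < S < K < Ca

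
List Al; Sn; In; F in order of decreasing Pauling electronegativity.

F is in period 2, group 17; Al is in period 3, group 13; In is in period 5, group 13; Sn is in period 5, group 14.
Atoms toward the upper right of the periodic table pull bonding electrons most strongly.
These span different periods and groups, so the two trends combine.
In > Al: this pair runs against the simple trend — see the exception note.
Sn > In: both are in period 5; the period trend gives Sn the larger value.
F > Sn: relative to Sn, both the across-period and down-group shifts push F's electronegativity up.
Note the exception: In has a higher electronegativity than Al, contrary to the simple trend — poor shielding by filled d (and f) subshells raises the heavier element's effective nuclear charge more than the simple down-group trend predicts.
For reference (Pauling): F 3.98, Al 1.61, In 1.78, Sn 1.96.
So from highest to lowest: F > Sn > In > Al.

F > Sn > In > Al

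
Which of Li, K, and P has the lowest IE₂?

After 1 electron has been removed, what remains? Li⁺ is the bare [He] core; K⁺ is the bare [Ar] core; P⁺ still has 4 valence electrons.
Pulling an electron out of a noble-gas core costs far more than removing a remaining valence electron, so K and Li sit at the high end of IE_2.
Approximate IE_2 values (kJ/mol): Li 7298, K 3052, P 1907.
Hence IE_2: P < K < Li.

P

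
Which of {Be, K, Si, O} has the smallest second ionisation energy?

The second ionization energy removes an electron from the +1 ion. For each element: Be⁺ still has 1 valence electron; K⁺ is the bare [Ar] core; Si⁺ still has 3 valence electrons; O⁺ still has 5 valence electrons.
Usually core removal costs more than valence removal, but here the competition is close: a tightly held n=2 valence electron can cost more to remove than an n=3 core electron, so the actual values have to decide it.
Valence configurations: Be⁺ [He]2s¹, Si⁺ [Ne]3s²3p¹, O⁺ [He]2s²2p³.
Tabulated IE_2 (kJ/mol): Be 1757, K 3052, Si 1577, O 3388.
Putting it together, IE_2: Si < Be < K < O.

Si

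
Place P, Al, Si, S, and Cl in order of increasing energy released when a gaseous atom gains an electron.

Al < P < Si < S < Cl

Al is in period 3, group 13; Si is in period 3, group 14; P is in period 3, group 15; S is in period 3, group 16; Cl is in period 3, group 17.
EA tends to increase across a period and decrease down a group, though the pattern is less regular than for IE or radius.
All lie in period 3; the across-period trend (electron affinity increases left to right) applies, with the exception below.
Note the exception: Si has a higher electron affinity than P, contrary to the simple trend — adding an electron to P's half-filled 3p³ is unfavourable, so Si (3p²) has the more exothermic EA.
Approximate values (kJ/mol): Al 42, Si 134, P 72, S 200, Cl 349.
So from lowest to highest: Al < P < Si < S < Cl.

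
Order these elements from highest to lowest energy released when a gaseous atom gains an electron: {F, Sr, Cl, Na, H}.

H is in period 1, group 1; F is in period 2, group 17; Na is in period 3, group 1; Cl is in period 3, group 17; Sr is in period 5, group 2.
Adding an electron releases more energy for atoms nearer the top right (short of the noble gases).
Here both period and group differ, so the two effects have to be weighed against each other.
Na > Sr: period and group pull opposite ways; the down-group shift dominates (53 vs 5 kJ/mol).
H > Na: H sits above Na in group 1, so the down-group effect alone puts H higher.
F > H: the two effects oppose for this pair; the across-period effect wins (328 vs 73 kJ/mol).
Cl > F: this pair runs against the simple trend — see the exception note.
Note the exception: Cl has a higher electron affinity than F, contrary to the simple trend — F's small 2p subshell makes the incoming electron feel strong e⁻–e⁻ repulsion, so Cl actually releases more energy on gaining an electron.
For reference (kJ/mol): H 73, F 328, Na 53, Cl 349, Sr 5.
So from highest to lowest: Cl > F > H > Na > Sr.

Cl, F, H, Na, Sr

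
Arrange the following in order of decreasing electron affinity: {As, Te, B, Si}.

EA tends to increase across a period and decrease down a group, though the pattern is less regular than for IE or radius.
A diagonal step moves right (one effect) and down (the opposite effect) at once.
As > B: period and group pull opposite ways; the across-period shift dominates (78 vs 27 kJ/mol).
Si > As: period and group pull opposite ways; the down-group shift dominates (134 vs 78 kJ/mol).
Te > Si: the two effects oppose for this pair; the across-period effect wins (190 vs 134 kJ/mol).
For reference (kJ/mol): B 27, Si 134, As 78, Te 190.
So from highest to lowest: Te > Si > As > B.

Te, Si, As, B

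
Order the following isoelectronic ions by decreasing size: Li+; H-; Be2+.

H- > Li+ > Be2+

All of these have 2 electrons, so size is governed by nuclear charge alone: the more protons, the stronger the pull on the same electron cloud, and the smaller the ion.
Nuclear charges: Be2+ (Z=4), Li+ (Z=3), H- (Z=1).
Largest to smallest: H- > Li+ > Be2+.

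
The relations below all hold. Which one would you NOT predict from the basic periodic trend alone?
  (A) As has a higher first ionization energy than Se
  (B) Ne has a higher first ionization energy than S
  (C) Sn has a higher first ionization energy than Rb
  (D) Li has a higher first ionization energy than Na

(A)

The general trend: first ionization energy increases across a period and decreases down a group.
(A) As (period 4, group 15) vs Se (period 4, group 16): the stated order contradicts the simple trend.
(B) Ne (period 2, group 18) vs S (period 3, group 16): the stated order agrees with the simple trend.
(C) Sn (period 5, group 14) vs Rb (period 5, group 1): the stated order agrees with the simple trend.
(D) Li (period 2, group 1) vs Na (period 3, group 1): the stated order agrees with the simple trend.
The exception is (A): Se (4p⁴) ionizes more easily than half-filled As (4p³).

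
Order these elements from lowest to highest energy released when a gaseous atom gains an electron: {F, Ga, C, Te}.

Ga < C < Te < F

C is in period 2, group 14; F is in period 2, group 17; Ga is in period 4, group 13; Te is in period 5, group 16.
Electron affinity generally becomes more exothermic across a period toward the halogens and less exothermic down a group.
Here both period and group differ, so the two effects have to be weighed against each other.
C > Ga: relative to Ga, both the across-period and down-group shifts push C's electron affinity up.
Te > C: period and group pull opposite ways; the across-period shift dominates (190 vs 122 kJ/mol).
F > Te: relative to Te, both the across-period and down-group shifts push F's electron affinity up.
Approximate values (kJ/mol): C 122, F 328, Ga 29, Te 190.
So from lowest to highest: Ga < C < Te < F.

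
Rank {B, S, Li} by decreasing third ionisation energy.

Li > B > S

After 2 electrons have been removed, what remains? B²⁺ still has 1 valence electron; S²⁺ still has 4 valence electrons; Li²⁺ is already 1 electron into the core.
Breaking into a closed-shell core is much more expensive than removing a leftover valence electron — Li has the largest IE_3 here.
Valence configurations: B²⁺ [He]2s¹, S²⁺ [Ne]3s²3p².
Approximate IE_3 values (kJ/mol): B 3660, S 3357, Li 11815.
Hence IE_3: S < B < Li.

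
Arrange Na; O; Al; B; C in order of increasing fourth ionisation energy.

C < O < Na < Al < B

IE_4 is the cost of taking one more electron from the +3 cation: Na³⁺ is already 2 electrons into the core; O³⁺ still has 3 valence electrons; Al³⁺ is the bare [Ne] core; B³⁺ is the bare [He] core; C³⁺ still has 1 valence electron.
Breaking into a closed-shell core is much more expensive than removing a leftover valence electron — Na, Al and B have the largest IE_4 here.
Valence configurations: O³⁺ [He]2s²2p¹, C³⁺ [He]2s¹.
Tabulated IE_4 (kJ/mol): Na 9543, O 7469, Al 11577, B 25026, C 6223.
Putting it together, IE_4: C < O < Na < Al < B.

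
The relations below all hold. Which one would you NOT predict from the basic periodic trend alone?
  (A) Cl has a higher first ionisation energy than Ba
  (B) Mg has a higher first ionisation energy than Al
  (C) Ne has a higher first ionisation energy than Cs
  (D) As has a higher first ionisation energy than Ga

The general trend: first ionisation energy increases across a period and decreases down a group.
(A) Cl (period 3, group 17) vs Ba (period 6, group 2): the stated order agrees with the simple trend.
(B) Mg (period 3, group 2) vs Al (period 3, group 13): the stated order contradicts the simple trend.
(C) Ne (period 2, group 18) vs Cs (period 6, group 1): the stated order agrees with the simple trend.
(D) As (period 4, group 15) vs Ga (period 4, group 13): the stated order agrees with the simple trend.
The exception is (B): Al's single 3p electron is easier to remove than one from Mg's filled 3s².

(B)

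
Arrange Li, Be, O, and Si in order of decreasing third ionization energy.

After 2 electrons have been removed, what remains? Li²⁺ is already 1 electron into the core; Be²⁺ is the bare [He] core; O²⁺ still has 4 valence electrons; Si²⁺ still has 2 valence electrons.
Pulling an electron out of a noble-gas core costs far more than removing a remaining valence electron, so Li and Be sit at the high end of IE_3.
Valence configurations: O²⁺ [He]2s²2p², Si²⁺ [Ne]3s².
The numbers (kJ/mol): Li 11815, Be 14849, O 5300, Si 3232.
Overall IE_3 order: Si < O < Li < Be.

Be > Li > O > Si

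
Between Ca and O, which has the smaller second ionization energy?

The second ionization energy removes an electron from the +1 ion. For each element: Ca⁺ still has 1 valence electron; O⁺ still has 5 valence electrons.
All are still removing valence electrons, so compare the +1 ions as you would atoms: IE_2 generally rises across a period (higher Z_eff) and falls down a group (larger shell), subject to the usual subshell exceptions.
Valence configurations: Ca⁺ [Ar]4s¹, O⁺ [He]2s²2p³.
Approximate IE_2 values (kJ/mol): Ca 1145, O 3388.
Hence IE_2: Ca < O.

Ca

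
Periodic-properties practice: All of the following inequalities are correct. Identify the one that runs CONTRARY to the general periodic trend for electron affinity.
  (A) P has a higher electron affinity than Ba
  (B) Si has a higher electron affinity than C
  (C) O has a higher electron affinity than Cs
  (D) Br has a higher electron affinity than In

(B)

The general trend: electron affinity increases across a period and decreases down a group.
(A) P (period 3, group 15) vs Ba (period 6, group 2): the stated order agrees with the simple trend.
(B) Si (period 3, group 14) vs C (period 2, group 14): the stated order contradicts the simple trend.
(C) O (period 2, group 16) vs Cs (period 6, group 1): the stated order agrees with the simple trend.
(D) Br (period 4, group 17) vs In (period 5, group 13): the stated order agrees with the simple trend.
The exception is (B): Si's larger, more diffuse 3p orbitals accept an added electron slightly more readily than C's compact 2p.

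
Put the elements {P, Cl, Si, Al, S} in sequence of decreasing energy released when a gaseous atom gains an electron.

Al is in period 3, group 13; Si is in period 3, group 14; P is in period 3, group 15; S is in period 3, group 16; Cl is in period 3, group 17.
Electron affinity generally becomes more exothermic across a period toward the halogens and less exothermic down a group.
All lie in period 3; the across-period trend (electron affinity increases left to right) applies, with the exception below.
Note the exception: Si has a higher electron affinity than P, contrary to the simple trend — adding an electron to P's half-filled 3p³ is unfavourable, so Si (3p²) has the more exothermic EA.
For reference (kJ/mol): Al 42, Si 134, P 72, S 200, Cl 349.
So from highest to lowest: Cl > S > Si > P > Al.

Cl > S > Si > P > Al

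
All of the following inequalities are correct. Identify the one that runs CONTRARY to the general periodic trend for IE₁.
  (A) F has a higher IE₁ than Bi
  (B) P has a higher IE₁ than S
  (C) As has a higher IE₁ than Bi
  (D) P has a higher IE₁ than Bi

The general trend: IE₁ increases across a period and decreases down a group.
(A) F (period 2, group 17) vs Bi (period 6, group 15): the stated order agrees with the simple trend.
(B) P (period 3, group 15) vs S (period 3, group 16): the stated order contradicts the simple trend.
(C) As (period 4, group 15) vs Bi (period 6, group 15): the stated order agrees with the simple trend.
(D) P (period 3, group 15) vs Bi (period 6, group 15): the stated order agrees with the simple trend.
The exception is (B): S (3p⁴) ionizes more easily than half-filled P (3p³) because the paired 3p electron in S is pushed out by e⁻–e⁻ repulsion.

(B)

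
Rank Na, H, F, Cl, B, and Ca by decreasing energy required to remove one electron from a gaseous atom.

Removing the outermost electron gets harder across a period and easier down a group.
Here both period and group differ, so the two effects have to be weighed against each other.
Ca > Na: period and group pull opposite ways; the across-period shift dominates (590 vs 496 kJ/mol).
B > Ca: both effects reinforce here, so B is clearly the higher of the two.
Cl > B: the two effects oppose for this pair; the across-period effect wins (1251 vs 801 kJ/mol).
H > Cl: the two effects oppose for this pair; the down-group effect wins (1312 vs 1251 kJ/mol).
F > H: period and group pull opposite ways; the across-period shift dominates (1681 vs 1312 kJ/mol).
Tabulated first ionization energy (kJ/mol): H 1312, B 801, F 1681, Na 496, Cl 1251, Ca 590.
So from highest to lowest: F > H > Cl > B > Ca > Na.

F > H > Cl > B > Ca > Na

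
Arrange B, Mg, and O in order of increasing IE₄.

Consider each +3 ion: B³⁺ is the bare [He] core; Mg³⁺ is already 1 electron into the core; O³⁺ still has 3 valence electrons.
Core electrons are held far more tightly than valence electrons, so Mg and B top the IE_4 order.
Tabulated IE_4 (kJ/mol): B 25026, Mg 10543, O 7469.
Hence IE_4: O < Mg < B.

O, Mg, B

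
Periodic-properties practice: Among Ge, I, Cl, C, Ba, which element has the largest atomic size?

C is in period 2, group 14; Cl is in period 3, group 17; Ge is in period 4, group 14; I is in period 5, group 17; Ba is in period 6, group 2.
Atomic radius shrinks across a period as nuclear charge pulls the same shell inward, and grows down a group as new shells are added.
Here both period and group differ, so the two effects have to be weighed against each other.
Cl > C: the two effects oppose for this pair; the down-group effect wins (99 vs 75 pm).
Ge > Cl: both effects reinforce here, so Ge is clearly the larger of the two.
I > Ge: period and group pull opposite ways; the down-group shift dominates (133 vs 121 pm).
Ba > I: relative to I, both the across-period and down-group shifts push Ba's atomic radius up.
Approximate values (pm): C 75, Cl 99, Ge 121, I 133, Ba 196.
The largest atomic size among these belongs to Ba.

Ba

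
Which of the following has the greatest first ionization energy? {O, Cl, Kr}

Kr

IE₁ increases left→right with effective nuclear charge and decreases top→bottom as the valence shell moves farther out.
A diagonal step moves right (one effect) and down (the opposite effect) at once.
O > Cl: the two effects oppose for this pair; the down-group effect wins (1314 vs 1251 kJ/mol).
Kr > O: period and group pull opposite ways; the across-period shift dominates (1351 vs 1314 kJ/mol).
Approximate values (kJ/mol): O 1314, Cl 1251, Kr 1351.
The greatest first ionization energy among these belongs to Kr.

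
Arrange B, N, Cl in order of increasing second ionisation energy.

Cl, B, N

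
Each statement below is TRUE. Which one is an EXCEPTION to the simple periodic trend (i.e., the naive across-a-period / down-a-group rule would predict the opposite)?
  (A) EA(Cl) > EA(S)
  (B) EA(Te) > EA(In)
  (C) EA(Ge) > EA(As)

(C)

The general trend: electron affinity increases across a period and decreases down a group.
(A) Cl (period 3, group 17) vs S (period 3, group 16): the stated order agrees with the simple trend.
(B) Te (period 5, group 16) vs In (period 5, group 13): the stated order agrees with the simple trend.
(C) Ge (period 4, group 14) vs As (period 4, group 15): the stated order contradicts the simple trend.
The exception is (C): adding an electron to As's half-filled 4p³ is unfavourable, so Ge (4p²) has the more exothermic EA.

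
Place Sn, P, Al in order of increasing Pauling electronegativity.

Al is in period 3, group 13; P is in period 3, group 15; Sn is in period 5, group 14.
Electronegativity increases across a period and decreases down a group, tracking effective nuclear charge and atomic size.
Here both period and group differ, so the two effects have to be weighed against each other.
Sn > Al: period and group pull opposite ways; the across-period shift dominates (1.96 vs 1.61).
P > Sn: relative to Sn, both the across-period and down-group shifts push P's electronegativity up.
For reference (Pauling): Al 1.61, P 2.19, Sn 1.96.
So from lowest to highest: Al < Sn < P.

Al < Sn < P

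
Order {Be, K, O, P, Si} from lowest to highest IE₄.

Si < P < K < O < Be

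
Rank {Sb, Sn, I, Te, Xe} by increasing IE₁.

Sn < Sb < Te < I < Xe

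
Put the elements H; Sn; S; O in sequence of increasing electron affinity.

H < Sn < O < S

Atoms with high Z_eff and room in the valence shell (especially the halogens) have the most exothermic electron affinities.
These span different periods and groups, so the two trends combine.
Sn > H: period and group pull opposite ways; the across-period shift dominates (107 vs 73 kJ/mol).
O > Sn: both effects reinforce here, so O is clearly the higher of the two.
S > O: this pair runs against the simple trend — see the exception note.
Note the exception: S has a higher electron affinity than O, contrary to the simple trend — the compact 2p subshell of O repels the added electron more than S's larger 3p does.
For reference (kJ/mol): H 73, O 141, S 200, Sn 107.
So from lowest to highest: H < Sn < O < S.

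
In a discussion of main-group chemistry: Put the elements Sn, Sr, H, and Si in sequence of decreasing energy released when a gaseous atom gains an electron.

H is in period 1, group 1; Si is in period 3, group 14; Sr is in period 5, group 2; Sn is in period 5, group 14.
Atoms with high Z_eff and room in the valence shell (especially the halogens) have the most exothermic electron affinities.
Neither a single period nor a single group — weigh both effects.
H > Sr: the two effects oppose for this pair; the down-group effect wins (73 vs 5 kJ/mol).
Sn > H: the two effects oppose for this pair; the across-period effect wins (107 vs 73 kJ/mol).
Si > Sn: they share group 14; the group trend gives Si the larger value.
For reference (kJ/mol): H 73, Si 134, Sr 5, Sn 107.
So from highest to lowest: Si > Sn > H > Sr.

Si > Sn > H > Sr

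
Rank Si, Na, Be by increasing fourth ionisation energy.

Si < Na < Be

After 3 electrons have been removed, what remains? Si³⁺ still has 1 valence electron; Na³⁺ is already 2 electrons into the core; Be³⁺ is already 1 electron into the core.
Pulling an electron out of a noble-gas core costs far more than removing a remaining valence electron, so Na and Be sit at the high end of IE_4.
Tabulated IE_4 (kJ/mol): Si 4356, Na 9543, Be 21007.
Putting it together, IE_4: Si < Na < Be.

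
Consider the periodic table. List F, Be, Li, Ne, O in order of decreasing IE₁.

Li is in period 2, group 1; Be is in period 2, group 2; O is in period 2, group 16; F is in period 2, group 17; Ne is in period 2, group 18.
IE₁ increases left→right with effective nuclear charge and decreases top→bottom as the valence shell moves farther out.
All lie in period 2, so first ionization energy increases left to right.
So from highest to lowest: Ne > F > O > Be > Li.

Ne > F > O > Be > Li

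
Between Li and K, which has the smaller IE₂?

K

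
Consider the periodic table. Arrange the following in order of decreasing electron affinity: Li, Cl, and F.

Cl > F > Li

Li is in period 2, group 1; F is in period 2, group 17; Cl is in period 3, group 17.
Electron affinity generally becomes more exothermic across a period toward the halogens and less exothermic down a group.
Neither a single period nor a single group — weigh both effects.
F > Li: F lies to the right of Li in period 2, so the across-period effect alone puts F higher.
Cl > F: this pair runs against the simple trend — see the exception note.
Note the exception: Cl has a higher electron affinity than F, contrary to the simple trend — F's small 2p subshell makes the incoming electron feel strong e⁻–e⁻ repulsion, so Cl actually releases more energy on gaining an electron.
For reference (kJ/mol): Li 60, F 328, Cl 349.
So from highest to lowest: Cl > F > Li.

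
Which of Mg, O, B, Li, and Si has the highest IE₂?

Li

The second ionization energy removes an electron from the +1 ion. For each element: Mg⁺ still has 1 valence electron; O⁺ still has 5 valence electrons; B⁺ still has 2 valence electrons; Li⁺ is the bare [He] core; Si⁺ still has 3 valence electrons.
Pulling an electron out of a noble-gas core costs far more than removing a remaining valence electron, so Li sits at the high end of IE_2.
Valence configurations: Mg⁺ [Ne]3s¹, O⁺ [He]2s²2p³, B⁺ [He]2s², Si⁺ [Ne]3s²3p¹.
The numbers (kJ/mol): Mg 1451, O 3388, B 2427, Li 7298, Si 1577.
So the second ionization energies run Mg < Si < B < O < Li.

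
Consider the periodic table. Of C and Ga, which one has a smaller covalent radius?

C

C is in period 2, group 14; Ga is in period 4, group 13.
Across a period the added protons contract the valence shell; down a group each new principal shell makes the atom larger.
Neither a single period nor a single group — weigh both effects.
Ga > C: relative to C, both the across-period and down-group shifts push Ga's atomic radius up.
For reference (pm): C 75, Ga 124.
So C has the smaller covalent radius (C < Ga).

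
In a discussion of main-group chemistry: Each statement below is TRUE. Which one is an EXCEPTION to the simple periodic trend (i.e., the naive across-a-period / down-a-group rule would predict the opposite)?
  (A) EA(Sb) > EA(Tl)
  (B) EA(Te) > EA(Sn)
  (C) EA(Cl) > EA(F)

(C)

The general trend: electron affinity increases across a period and decreases down a group.
(A) Sb (period 5, group 15) vs Tl (period 6, group 13): the stated order agrees with the simple trend.
(B) Te (period 5, group 16) vs Sn (period 5, group 14): the stated order agrees with the simple trend.
(C) Cl (period 3, group 17) vs F (period 2, group 17): the stated order contradicts the simple trend.
The exception is (C): F's small 2p subshell makes the incoming electron feel strong e⁻–e⁻ repulsion, so Cl actually releases more energy on gaining an electron.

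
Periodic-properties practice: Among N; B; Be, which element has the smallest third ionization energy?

B

IE_3 is the cost of taking one more electron from the +2 cation: N²⁺ still has 3 valence electrons; B²⁺ still has 1 valence electron; Be²⁺ is the bare [He] core.
Pulling an electron out of a noble-gas core costs far more than removing a remaining valence electron, so Be sits at the high end of IE_3.
Valence configurations: N²⁺ [He]2s²2p¹, B²⁺ [He]2s¹.
Approximate IE_3 values (kJ/mol): N 4578, B 3660, Be 14849.
Hence IE_3: B < N < Be.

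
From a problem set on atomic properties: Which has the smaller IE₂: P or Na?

P

Consider each +1 ion: P⁺ still has 4 valence electrons; Na⁺ is the bare [Ne] core.
Breaking into a closed-shell core is much more expensive than removing a leftover valence electron — Na has the largest IE_2 here.
Tabulated IE_2 (kJ/mol): P 1907, Na 4562.
Overall IE_2 order: P < Na.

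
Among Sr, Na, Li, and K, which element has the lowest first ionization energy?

K

Li is in period 2, group 1; Na is in period 3, group 1; K is in period 4, group 1; Sr is in period 5, group 2.
IE₁ increases left→right with effective nuclear charge and decreases top→bottom as the valence shell moves farther out.
These span different periods and groups, so the two trends combine.
Na > K: they share group 1; the group trend gives Na the larger value.
Li > Na: they share group 1; the group trend gives Li the larger value.
Sr > Li: the two effects oppose for this pair; the across-period effect wins (550 vs 520 kJ/mol).
Approximate values (kJ/mol): Li 520, Na 496, K 419, Sr 550.
The lowest first ionization energy among these belongs to K.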